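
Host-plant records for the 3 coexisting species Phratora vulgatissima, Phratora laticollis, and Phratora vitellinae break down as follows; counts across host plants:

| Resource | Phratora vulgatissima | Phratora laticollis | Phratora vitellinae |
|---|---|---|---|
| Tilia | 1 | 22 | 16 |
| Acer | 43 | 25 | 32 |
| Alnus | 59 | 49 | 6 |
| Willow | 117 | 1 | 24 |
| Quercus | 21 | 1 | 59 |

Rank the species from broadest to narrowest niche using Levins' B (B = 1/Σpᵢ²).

Phratora vitellinae > Phratora vulgatissima > Phratora laticollis

Proportions for Phratora vulgatissima (n=241): 1/241=0.0041, 43/241=0.1784, 59/241=0.2448, 117/241=0.4855, 21/241=0.0871
Proportions for Phratora laticollis (n=98): 22/98=0.2245, 25/98=0.2551, 49/98=0.5000, 1/98=0.0102, 1/98=0.0102
Proportions for Phratora vitellinae (n=137): 16/137=0.1168, 32/137=0.2336, 6/137=0.0438, 24/137=0.1752, 59/137=0.4307
Σp_vulgᵢ² = 0.0041² + 0.1784² + 0.2448² + 0.4855² + 0.0871² = 0.000017 + 0.031827 + 0.059927 + 0.235710 + 0.007586 = 0.335067
B_vulg = 1 / 0.335067 = 2.9845
Σp_latiᵢ² = 0.2245² + 0.2551² + 0.5000² + 0.0102² + 0.0102² = 0.050400 + 0.065076 + 0.250000 + 0.000104 + 0.000104 = 0.365684
B_lati = 1 / 0.365684 = 2.7346
Σp_viteᵢ² = 0.1168² + 0.2336² + 0.0438² + 0.1752² + 0.4307² = 0.013642 + 0.054569 + 0.001918 + 0.030695 + 0.185502 = 0.286326
B_vite = 1 / 0.286326 = 3.4925
Ranking by B (broadest → narrowest): Phratora vitellinae (3.49) > Phratora vulgatissima (2.98) > Phratora laticollis (2.73)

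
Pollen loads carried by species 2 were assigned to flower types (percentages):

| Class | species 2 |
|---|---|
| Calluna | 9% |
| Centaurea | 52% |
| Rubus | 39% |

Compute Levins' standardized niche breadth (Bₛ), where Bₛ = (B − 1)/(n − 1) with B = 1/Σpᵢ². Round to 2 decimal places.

0.66

Convert percentages to proportions (divide by 100).
Σpᵢ² = 0.09² + 0.52² + 0.39² = 0.0081 + 0.2704 + 0.1521 = 0.4306
B = 1 / 0.4306 = 2.3223
Bₛ = (B − 1)/(n − 1) = (2.3223 − 1)/(3 − 1) = 1.3223/2 = 0.6612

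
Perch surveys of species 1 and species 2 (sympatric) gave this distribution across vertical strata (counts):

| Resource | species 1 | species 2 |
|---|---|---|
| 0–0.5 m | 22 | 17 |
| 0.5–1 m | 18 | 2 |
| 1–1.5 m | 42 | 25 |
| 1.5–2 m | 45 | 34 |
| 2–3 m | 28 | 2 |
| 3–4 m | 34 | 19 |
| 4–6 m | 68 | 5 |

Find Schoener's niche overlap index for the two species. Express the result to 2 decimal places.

Proportions for species 1 (n=257): 22/257=0.0856, 18/257=0.0700, 42/257=0.1634, 45/257=0.1751, 28/257=0.1089, 34/257=0.1323, 68/257=0.2646
Proportions for species 2 (n=104): 17/104=0.1635, 2/104=0.0192, 25/104=0.2404, 34/104=0.3269, 2/104=0.0192, 19/104=0.1827, 5/104=0.0481
Σ|p₁ᵢ − p₂ᵢ| = 0.0779 + 0.0508 + 0.0770 + 0.1518 + 0.0897 + 0.0504 + 0.2165 = 0.7141
D = 1 − ½ × 0.7141 = 1 − 0.35705 = 0.64295

0.64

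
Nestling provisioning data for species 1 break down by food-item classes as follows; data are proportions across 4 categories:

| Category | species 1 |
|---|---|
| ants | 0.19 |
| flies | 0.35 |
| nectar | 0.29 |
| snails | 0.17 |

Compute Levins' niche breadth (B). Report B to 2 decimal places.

3.68

Σpᵢ² = 0.19² + 0.35² + 0.29² + 0.17² = 0.0361 + 0.1225 + 0.0841 + 0.0289 = 0.2716
B = 1 / 0.2716 = 3.6819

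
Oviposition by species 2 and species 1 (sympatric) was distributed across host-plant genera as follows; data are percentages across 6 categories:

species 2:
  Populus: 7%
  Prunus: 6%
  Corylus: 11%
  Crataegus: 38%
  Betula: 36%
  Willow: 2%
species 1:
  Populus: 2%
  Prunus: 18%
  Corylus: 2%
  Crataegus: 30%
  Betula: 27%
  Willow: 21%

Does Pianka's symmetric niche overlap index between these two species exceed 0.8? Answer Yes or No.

Yes

Convert percentages to proportions (divide by 100).
Σ p₁ᵢp₂ᵢ = 0.0014 + 0.0108 + 0.0022 + 0.1140 + 0.0972 + 0.0042 = 0.2298
Σp_1ᵢ² = 0.07² + 0.06² + 0.11² + 0.38² + 0.36² + 0.02² = 0.0049 + 0.0036 + 0.0121 + 0.1444 + 0.1296 + 0.0004 = 0.2950
Σp_2ᵢ² = 0.02² + 0.18² + 0.02² + 0.30² + 0.27² + 0.21² = 0.0004 + 0.0324 + 0.0004 + 0.0900 + 0.0729 + 0.0441 = 0.2402
O = 0.2298 / √(0.2950 × 0.2402) = 0.2298 / 0.26619 = 0.8633
O = 0.8633 > 0.8 → Yes.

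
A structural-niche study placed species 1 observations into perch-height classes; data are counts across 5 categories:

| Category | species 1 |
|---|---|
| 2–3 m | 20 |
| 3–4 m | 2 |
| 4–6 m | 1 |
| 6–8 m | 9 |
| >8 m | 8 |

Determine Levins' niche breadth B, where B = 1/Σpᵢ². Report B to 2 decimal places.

Proportions for species 1 (n=40): 20/40=0.5000, 2/40=0.0500, 1/40=0.0250, 9/40=0.2250, 8/40=0.2000
Σpᵢ² = 0.5000² + 0.0500² + 0.0250² + 0.2250² + 0.2000² = 0.250000 + 0.002500 + 0.000625 + 0.050625 + 0.040000 = 0.343750
B = 1 / 0.343750 = 2.9091

2.91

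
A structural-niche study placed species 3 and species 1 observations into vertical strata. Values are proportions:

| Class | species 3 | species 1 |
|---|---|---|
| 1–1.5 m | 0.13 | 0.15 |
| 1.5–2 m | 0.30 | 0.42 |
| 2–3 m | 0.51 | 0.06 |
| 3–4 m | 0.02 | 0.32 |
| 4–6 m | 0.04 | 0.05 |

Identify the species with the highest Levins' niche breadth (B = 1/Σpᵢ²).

Σp_3ᵢ² = 0.13² + 0.30² + 0.51² + 0.02² + 0.04² = 0.0169 + 0.0900 + 0.2601 + 0.0004 + 0.0016 = 0.3690
B_3 = 1 / 0.3690 = 2.7100
Σp_1ᵢ² = 0.15² + 0.42² + 0.06² + 0.32² + 0.05² = 0.0225 + 0.1764 + 0.0036 + 0.1024 + 0.0025 = 0.3074
B_1 = 1 / 0.3074 = 3.2531
Highest B → broadest niche (most generalist): species 1 (B = 3.25).

species 1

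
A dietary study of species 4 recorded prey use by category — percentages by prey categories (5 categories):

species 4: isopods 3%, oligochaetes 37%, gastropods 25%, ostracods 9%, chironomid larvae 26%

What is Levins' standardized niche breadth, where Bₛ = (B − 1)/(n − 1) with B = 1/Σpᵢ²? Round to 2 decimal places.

0.66

Convert percentages to proportions (divide by 100).
Σpᵢ² = 0.03² + 0.37² + 0.25² + 0.09² + 0.26² = 0.0009 + 0.1369 + 0.0625 + 0.0081 + 0.0676 = 0.2760
B = 1 / 0.2760 = 3.6232
Bₛ = (B − 1)/(n − 1) = (3.6232 − 1)/(5 − 1) = 2.6232/4 = 0.6558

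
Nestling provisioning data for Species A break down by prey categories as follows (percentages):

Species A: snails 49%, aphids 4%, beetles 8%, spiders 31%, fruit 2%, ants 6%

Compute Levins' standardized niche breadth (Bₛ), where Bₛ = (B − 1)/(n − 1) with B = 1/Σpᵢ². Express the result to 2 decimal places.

Convert percentages to proportions (divide by 100).
Σpᵢ² = 0.49² + 0.04² + 0.08² + 0.31² + 0.02² + 0.06² = 0.2401 + 0.0016 + 0.0064 + 0.0961 + 0.0004 + 0.0036 = 0.3482
B = 1 / 0.3482 = 2.8719
Bₛ = (B − 1)/(n − 1) = (2.8719 − 1)/(6 − 1) = 1.8719/5 = 0.3744

0.37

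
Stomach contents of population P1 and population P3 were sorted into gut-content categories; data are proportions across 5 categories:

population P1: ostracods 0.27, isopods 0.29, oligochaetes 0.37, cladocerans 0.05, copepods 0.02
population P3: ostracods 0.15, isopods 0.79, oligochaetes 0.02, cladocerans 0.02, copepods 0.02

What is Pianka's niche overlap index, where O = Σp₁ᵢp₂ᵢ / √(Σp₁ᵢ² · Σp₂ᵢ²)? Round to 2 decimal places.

0.63

Σ p₁ᵢp₂ᵢ = 0.0405 + 0.2291 + 0.0074 + 0.0010 + 0.0004 = 0.2784
Σp_1ᵢ² = 0.27² + 0.29² + 0.37² + 0.05² + 0.02² = 0.0729 + 0.0841 + 0.1369 + 0.0025 + 0.0004 = 0.2968
Σp_2ᵢ² = 0.15² + 0.79² + 0.02² + 0.02² + 0.02² = 0.0225 + 0.6241 + 0.0004 + 0.0004 + 0.0004 = 0.6478
O = 0.2784 / √(0.2968 × 0.6478) = 0.2784 / 0.43848 = 0.6349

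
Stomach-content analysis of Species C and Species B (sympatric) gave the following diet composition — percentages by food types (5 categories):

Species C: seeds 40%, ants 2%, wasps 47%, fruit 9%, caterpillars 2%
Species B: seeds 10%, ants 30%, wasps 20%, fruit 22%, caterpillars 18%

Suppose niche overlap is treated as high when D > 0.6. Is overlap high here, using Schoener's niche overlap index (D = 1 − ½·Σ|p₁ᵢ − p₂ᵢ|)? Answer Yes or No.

No

Convert percentages to proportions (divide by 100).
Σ|p₁ᵢ − p₂ᵢ| = 0.30 + 0.28 + 0.27 + 0.13 + 0.16 = 1.14
D = 1 − ½ × 1.14 = 1 − 0.570 = 0.4300
D = 0.4300 < 0.6 → No.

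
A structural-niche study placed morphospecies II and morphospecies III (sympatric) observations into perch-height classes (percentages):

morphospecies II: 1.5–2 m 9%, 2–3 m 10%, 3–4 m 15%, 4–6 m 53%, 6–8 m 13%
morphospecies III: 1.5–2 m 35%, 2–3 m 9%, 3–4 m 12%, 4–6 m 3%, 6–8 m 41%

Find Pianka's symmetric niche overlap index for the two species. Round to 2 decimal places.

0.39

Convert percentages to proportions (divide by 100).
Σ p₁ᵢp₂ᵢ = 0.0315 + 0.0090 + 0.0180 + 0.0159 + 0.0533 = 0.1277
Σp_1ᵢ² = 0.09² + 0.10² + 0.15² + 0.53² + 0.13² = 0.0081 + 0.0100 + 0.0225 + 0.2809 + 0.0169 = 0.3384
Σp_2ᵢ² = 0.35² + 0.09² + 0.12² + 0.03² + 0.41² = 0.1225 + 0.0081 + 0.0144 + 0.0009 + 0.1681 = 0.3140
O = 0.1277 / √(0.3384 × 0.3140) = 0.1277 / 0.32597 = 0.3918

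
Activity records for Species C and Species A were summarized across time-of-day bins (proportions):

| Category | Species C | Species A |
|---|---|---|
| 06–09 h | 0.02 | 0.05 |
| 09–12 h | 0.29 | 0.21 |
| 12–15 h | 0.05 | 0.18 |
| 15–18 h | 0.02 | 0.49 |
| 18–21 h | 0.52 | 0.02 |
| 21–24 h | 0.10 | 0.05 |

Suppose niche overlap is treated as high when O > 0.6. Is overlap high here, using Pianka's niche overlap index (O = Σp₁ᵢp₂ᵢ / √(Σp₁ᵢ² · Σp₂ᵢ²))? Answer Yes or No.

No

Σ p₁ᵢp₂ᵢ = 0.0010 + 0.0609 + 0.0090 + 0.0098 + 0.0104 + 0.0050 = 0.0961
Σp_1ᵢ² = 0.02² + 0.29² + 0.05² + 0.02² + 0.52² + 0.10² = 0.0004 + 0.0841 + 0.0025 + 0.0004 + 0.2704 + 0.0100 = 0.3678
Σp_2ᵢ² = 0.05² + 0.21² + 0.18² + 0.49² + 0.02² + 0.05² = 0.0025 + 0.0441 + 0.0324 + 0.2401 + 0.0004 + 0.0025 = 0.3220
O = 0.0961 / √(0.3678 × 0.3220) = 0.0961 / 0.34414 = 0.2792
O = 0.2792 < 0.6 → No.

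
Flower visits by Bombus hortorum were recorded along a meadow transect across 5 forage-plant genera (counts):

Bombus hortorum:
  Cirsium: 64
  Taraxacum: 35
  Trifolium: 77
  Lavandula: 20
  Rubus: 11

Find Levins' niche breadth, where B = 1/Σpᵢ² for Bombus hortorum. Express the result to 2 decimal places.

Proportions for Bombus hortorum (n=207): 64/207=0.3092, 35/207=0.1691, 77/207=0.3720, 20/207=0.0966, 11/207=0.0531
Σpᵢ² = 0.3092² + 0.1691² + 0.3720² + 0.0966² + 0.0531² = 0.095605 + 0.028595 + 0.138384 + 0.009332 + 0.002820 = 0.274736
B = 1 / 0.274736 = 3.6399

3.64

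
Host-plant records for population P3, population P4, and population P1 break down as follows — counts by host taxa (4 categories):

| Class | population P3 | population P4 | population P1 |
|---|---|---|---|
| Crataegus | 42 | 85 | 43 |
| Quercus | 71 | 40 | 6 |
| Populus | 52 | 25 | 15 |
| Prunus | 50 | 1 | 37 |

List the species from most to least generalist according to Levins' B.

Proportions for population P3 (n=215): 42/215=0.1953, 71/215=0.3302, 52/215=0.2419, 50/215=0.2326
Proportions for population P4 (n=151): 85/151=0.5629, 40/151=0.2649, 25/151=0.1656, 1/151=0.0066
Proportions for population P1 (n=101): 43/101=0.4257, 6/101=0.0594, 15/101=0.1485, 37/101=0.3663
Σp_P3ᵢ² = 0.1953² + 0.3302² + 0.2419² + 0.2326² = 0.038142 + 0.109032 + 0.058516 + 0.054103 = 0.259793
B_P3 = 1 / 0.259793 = 3.8492
Σp_P4ᵢ² = 0.5629² + 0.2649² + 0.1656² + 0.0066² = 0.316856 + 0.070172 + 0.027423 + 0.000044 = 0.414495
B_P4 = 1 / 0.414495 = 2.4126
Σp_P1ᵢ² = 0.4257² + 0.0594² + 0.1485² + 0.3663² = 0.181220 + 0.003528 + 0.022052 + 0.134176 = 0.340976
B_P1 = 1 / 0.340976 = 2.9328
Ranking by B (broadest → narrowest): population P3 (3.85) > population P1 (2.93) > population P4 (2.41)

population P3 > population P1 > population P4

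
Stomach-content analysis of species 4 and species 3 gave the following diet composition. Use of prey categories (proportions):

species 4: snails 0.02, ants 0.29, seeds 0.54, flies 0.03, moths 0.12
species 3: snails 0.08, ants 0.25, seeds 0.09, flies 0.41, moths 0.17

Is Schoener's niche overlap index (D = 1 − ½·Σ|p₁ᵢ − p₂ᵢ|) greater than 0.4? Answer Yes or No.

Σ|p₁ᵢ − p₂ᵢ| = 0.06 + 0.04 + 0.45 + 0.38 + 0.05 = 0.98
D = 1 − ½ × 0.98 = 1 − 0.490 = 0.5100
D = 0.5100 > 0.4 → Yes.

Yes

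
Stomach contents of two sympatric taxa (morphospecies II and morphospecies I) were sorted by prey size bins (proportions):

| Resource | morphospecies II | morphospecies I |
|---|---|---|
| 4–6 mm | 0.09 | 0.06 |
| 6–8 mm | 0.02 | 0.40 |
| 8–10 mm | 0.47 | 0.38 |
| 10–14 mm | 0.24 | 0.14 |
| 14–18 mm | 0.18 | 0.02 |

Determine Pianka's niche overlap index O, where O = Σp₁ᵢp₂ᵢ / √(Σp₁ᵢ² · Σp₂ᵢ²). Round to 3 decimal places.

Σ p₁ᵢp₂ᵢ = 0.0054 + 0.0080 + 0.1786 + 0.0336 + 0.0036 = 0.2292
Σp_1ᵢ² = 0.09² + 0.02² + 0.47² + 0.24² + 0.18² = 0.0081 + 0.0004 + 0.2209 + 0.0576 + 0.0324 = 0.3194
Σp_2ᵢ² = 0.06² + 0.40² + 0.38² + 0.14² + 0.02² = 0.0036 + 0.1600 + 0.1444 + 0.0196 + 0.0004 = 0.3280
O = 0.2292 / √(0.3194 × 0.3280) = 0.2292 / 0.323671 = 0.70813

0.708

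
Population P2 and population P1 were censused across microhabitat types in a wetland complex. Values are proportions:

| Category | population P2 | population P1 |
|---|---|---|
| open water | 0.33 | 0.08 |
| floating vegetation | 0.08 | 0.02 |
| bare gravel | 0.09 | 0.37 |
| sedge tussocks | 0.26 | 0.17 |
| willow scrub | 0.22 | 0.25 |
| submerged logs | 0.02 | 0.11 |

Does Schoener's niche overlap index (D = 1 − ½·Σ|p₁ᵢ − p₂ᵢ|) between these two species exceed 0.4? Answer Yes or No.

Yes

Σ|p₁ᵢ − p₂ᵢ| = 0.25 + 0.06 + 0.28 + 0.09 + 0.03 + 0.09 = 0.80
D = 1 − ½ × 0.80 = 1 − 0.400 = 0.6000
D = 0.6000 > 0.4 → Yes.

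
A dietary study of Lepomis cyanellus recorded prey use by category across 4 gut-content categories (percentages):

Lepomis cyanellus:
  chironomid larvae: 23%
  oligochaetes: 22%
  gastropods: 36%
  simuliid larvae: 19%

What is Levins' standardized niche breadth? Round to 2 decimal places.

Convert percentages to proportions (divide by 100).
Σpᵢ² = 0.23² + 0.22² + 0.36² + 0.19² = 0.0529 + 0.0484 + 0.1296 + 0.0361 = 0.2670
B = 1 / 0.2670 = 3.7453
Bₛ = (B − 1)/(n − 1) = (3.7453 − 1)/(4 − 1) = 2.7453/3 = 0.9151

0.92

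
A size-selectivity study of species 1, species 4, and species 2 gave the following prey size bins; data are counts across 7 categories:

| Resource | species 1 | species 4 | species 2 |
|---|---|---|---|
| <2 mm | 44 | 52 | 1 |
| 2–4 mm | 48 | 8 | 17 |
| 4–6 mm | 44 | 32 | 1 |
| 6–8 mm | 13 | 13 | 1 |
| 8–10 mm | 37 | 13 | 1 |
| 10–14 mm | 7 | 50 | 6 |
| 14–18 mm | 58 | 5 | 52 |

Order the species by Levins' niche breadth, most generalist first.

species 1 > species 4 > species 2

Proportions for species 1 (n=251): 44/251=0.1753, 48/251=0.1912, 44/251=0.1753, 13/251=0.0518, 37/251=0.1474, 7/251=0.0279, 58/251=0.2311
Proportions for species 4 (n=173): 52/173=0.3006, 8/173=0.0462, 32/173=0.1850, 13/173=0.0751, 13/173=0.0751, 50/173=0.2890, 5/173=0.0289
Proportions for species 2 (n=79): 1/79=0.0127, 17/79=0.2152, 1/79=0.0127, 1/79=0.0127, 1/79=0.0127, 6/79=0.0759, 52/79=0.6582
Σp_1ᵢ² = 0.1753² + 0.1912² + 0.1753² + 0.0518² + 0.1474² + 0.0279² + 0.2311² = 0.030730 + 0.036557 + 0.030730 + 0.002683 + 0.021727 + 0.000778 + 0.053407 = 0.176612
B_1 = 1 / 0.176612 = 5.6621
Σp_4ᵢ² = 0.3006² + 0.0462² + 0.1850² + 0.0751² + 0.0751² + 0.2890² + 0.0289² = 0.090360 + 0.002134 + 0.034225 + 0.005640 + 0.005640 + 0.083521 + 0.000835 = 0.222355
B_4 = 1 / 0.222355 = 4.4973
Σp_2ᵢ² = 0.0127² + 0.2152² + 0.0127² + 0.0127² + 0.0127² + 0.0759² + 0.6582² = 0.000161 + 0.046311 + 0.000161 + 0.000161 + 0.000161 + 0.005761 + 0.433227 = 0.485943
B_2 = 1 / 0.485943 = 2.0579
Ranking by B (broadest → narrowest): species 1 (5.66) > species 4 (4.50) > species 2 (2.06)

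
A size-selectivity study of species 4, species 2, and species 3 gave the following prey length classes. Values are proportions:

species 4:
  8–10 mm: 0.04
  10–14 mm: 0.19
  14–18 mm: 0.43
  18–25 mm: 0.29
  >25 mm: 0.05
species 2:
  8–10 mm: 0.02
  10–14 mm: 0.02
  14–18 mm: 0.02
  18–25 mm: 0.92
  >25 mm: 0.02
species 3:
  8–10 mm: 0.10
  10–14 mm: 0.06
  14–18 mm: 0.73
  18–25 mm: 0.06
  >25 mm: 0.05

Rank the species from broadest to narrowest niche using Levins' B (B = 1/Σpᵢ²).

Σp_4ᵢ² = 0.04² + 0.19² + 0.43² + 0.29² + 0.05² = 0.0016 + 0.0361 + 0.1849 + 0.0841 + 0.0025 = 0.3092
B_4 = 1 / 0.3092 = 3.2342
Σp_2ᵢ² = 0.02² + 0.02² + 0.02² + 0.92² + 0.02² = 0.0004 + 0.0004 + 0.0004 + 0.8464 + 0.0004 = 0.8480
B_2 = 1 / 0.8480 = 1.1792
Σp_3ᵢ² = 0.10² + 0.06² + 0.73² + 0.06² + 0.05² = 0.0100 + 0.0036 + 0.5329 + 0.0036 + 0.0025 = 0.5526
B_3 = 1 / 0.5526 = 1.8096
Ranking by B (broadest → narrowest): species 4 (3.23) > species 3 (1.81) > species 2 (1.18)

species 4 > species 3 > species 2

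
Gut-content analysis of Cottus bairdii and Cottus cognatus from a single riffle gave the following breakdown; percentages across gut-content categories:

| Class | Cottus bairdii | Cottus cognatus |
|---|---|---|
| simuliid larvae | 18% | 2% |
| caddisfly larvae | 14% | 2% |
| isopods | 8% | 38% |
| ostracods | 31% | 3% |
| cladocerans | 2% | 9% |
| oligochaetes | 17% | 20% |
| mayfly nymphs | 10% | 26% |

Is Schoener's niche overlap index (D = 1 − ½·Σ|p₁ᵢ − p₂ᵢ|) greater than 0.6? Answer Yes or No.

Convert percentages to proportions (divide by 100).
Σ|p₁ᵢ − p₂ᵢ| = 0.16 + 0.12 + 0.30 + 0.28 + 0.07 + 0.03 + 0.16 = 1.12
D = 1 − ½ × 1.12 = 1 − 0.560 = 0.4400
D = 0.4400 < 0.6 → No.

No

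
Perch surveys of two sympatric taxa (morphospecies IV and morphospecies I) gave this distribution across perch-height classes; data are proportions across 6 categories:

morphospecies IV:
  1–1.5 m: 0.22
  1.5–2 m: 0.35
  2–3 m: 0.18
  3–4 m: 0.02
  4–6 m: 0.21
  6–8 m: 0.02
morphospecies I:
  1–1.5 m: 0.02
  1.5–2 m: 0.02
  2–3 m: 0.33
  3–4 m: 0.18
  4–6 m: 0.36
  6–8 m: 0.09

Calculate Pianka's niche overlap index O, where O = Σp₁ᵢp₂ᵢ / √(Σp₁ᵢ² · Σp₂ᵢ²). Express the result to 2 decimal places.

0.58

Σ p₁ᵢp₂ᵢ = 0.0044 + 0.0070 + 0.0594 + 0.0036 + 0.0756 + 0.0018 = 0.1518
Σp_1ᵢ² = 0.22² + 0.35² + 0.18² + 0.02² + 0.21² + 0.02² = 0.0484 + 0.1225 + 0.0324 + 0.0004 + 0.0441 + 0.0004 = 0.2482
Σp_2ᵢ² = 0.02² + 0.02² + 0.33² + 0.18² + 0.36² + 0.09² = 0.0004 + 0.0004 + 0.1089 + 0.0324 + 0.1296 + 0.0081 = 0.2798
O = 0.1518 / √(0.2482 × 0.2798) = 0.1518 / 0.26353 = 0.5760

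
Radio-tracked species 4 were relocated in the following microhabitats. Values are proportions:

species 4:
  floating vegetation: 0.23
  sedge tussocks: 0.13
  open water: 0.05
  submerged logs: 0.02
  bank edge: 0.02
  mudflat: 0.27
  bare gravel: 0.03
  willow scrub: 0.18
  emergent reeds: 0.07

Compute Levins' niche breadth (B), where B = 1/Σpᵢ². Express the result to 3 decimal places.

5.429

Σpᵢ² = 0.23² + 0.13² + 0.05² + 0.02² + 0.02² + 0.27² + 0.03² + 0.18² + 0.07² = 0.0529 + 0.0169 + 0.0025 + 0.0004 + 0.0004 + 0.0729 + 0.0009 + 0.0324 + 0.0049 = 0.1842
B = 1 / 0.1842 = 5.42888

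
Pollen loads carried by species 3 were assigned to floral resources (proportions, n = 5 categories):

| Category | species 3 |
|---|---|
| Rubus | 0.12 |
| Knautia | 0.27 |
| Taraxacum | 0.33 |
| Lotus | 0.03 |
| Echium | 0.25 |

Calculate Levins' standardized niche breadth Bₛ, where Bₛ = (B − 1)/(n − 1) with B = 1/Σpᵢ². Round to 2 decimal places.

Σpᵢ² = 0.12² + 0.27² + 0.33² + 0.03² + 0.25² = 0.0144 + 0.0729 + 0.1089 + 0.0009 + 0.0625 = 0.2596
B = 1 / 0.2596 = 3.8521
Bₛ = (B − 1)/(n − 1) = (3.8521 − 1)/(5 − 1) = 2.8521/4 = 0.7130

0.71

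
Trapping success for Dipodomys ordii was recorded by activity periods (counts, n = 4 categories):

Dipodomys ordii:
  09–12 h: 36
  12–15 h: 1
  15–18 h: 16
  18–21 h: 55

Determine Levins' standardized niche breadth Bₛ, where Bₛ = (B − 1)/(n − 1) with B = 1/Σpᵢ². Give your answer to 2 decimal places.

Proportions for Dipodomys ordii (n=108): 36/108=0.3333, 1/108=0.0093, 16/108=0.1481, 55/108=0.5093
Σpᵢ² = 0.3333² + 0.0093² + 0.1481² + 0.5093² = 0.111089 + 0.000086 + 0.021934 + 0.259386 = 0.392495
B = 1 / 0.392495 = 2.5478
Bₛ = (B − 1)/(n − 1) = (2.5478 − 1)/(4 − 1) = 1.5478/3 = 0.5159

0.52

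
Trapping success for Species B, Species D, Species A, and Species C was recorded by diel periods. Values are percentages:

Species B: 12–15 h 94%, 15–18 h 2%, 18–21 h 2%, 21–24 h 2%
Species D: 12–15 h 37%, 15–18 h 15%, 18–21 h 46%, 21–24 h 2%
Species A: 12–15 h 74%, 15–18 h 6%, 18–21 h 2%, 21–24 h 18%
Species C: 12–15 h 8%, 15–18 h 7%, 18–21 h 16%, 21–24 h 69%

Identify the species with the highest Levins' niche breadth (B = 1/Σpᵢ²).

Species D

Convert percentages to proportions (divide by 100).
Σp_Bᵢ² = 0.94² + 0.02² + 0.02² + 0.02² = 0.8836 + 0.0004 + 0.0004 + 0.0004 = 0.8848
B_B = 1 / 0.8848 = 1.1302
Σp_Dᵢ² = 0.37² + 0.15² + 0.46² + 0.02² = 0.1369 + 0.0225 + 0.2116 + 0.0004 = 0.3714
B_D = 1 / 0.3714 = 2.6925
Σp_Aᵢ² = 0.74² + 0.06² + 0.02² + 0.18² = 0.5476 + 0.0036 + 0.0004 + 0.0324 = 0.5840
B_A = 1 / 0.5840 = 1.7123
Σp_Cᵢ² = 0.08² + 0.07² + 0.16² + 0.69² = 0.0064 + 0.0049 + 0.0256 + 0.4761 = 0.5130
B_C = 1 / 0.5130 = 1.9493
Highest B → broadest niche (most generalist): Species D (B = 2.69).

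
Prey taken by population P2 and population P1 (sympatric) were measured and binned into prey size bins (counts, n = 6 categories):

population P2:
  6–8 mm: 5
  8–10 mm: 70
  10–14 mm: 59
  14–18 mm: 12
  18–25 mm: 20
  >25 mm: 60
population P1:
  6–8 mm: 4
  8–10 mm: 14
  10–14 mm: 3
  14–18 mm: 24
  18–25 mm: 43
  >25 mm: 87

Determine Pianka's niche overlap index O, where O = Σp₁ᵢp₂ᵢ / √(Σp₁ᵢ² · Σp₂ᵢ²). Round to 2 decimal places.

Proportions for population P2 (n=226): 5/226=0.0221, 70/226=0.3097, 59/226=0.2611, 12/226=0.0531, 20/226=0.0885, 60/226=0.2655
Proportions for population P1 (n=175): 4/175=0.0229, 14/175=0.0800, 3/175=0.0171, 24/175=0.1371, 43/175=0.2457, 87/175=0.4971
Σ p₁ᵢp₂ᵢ = 0.000506 + 0.024776 + 0.004465 + 0.007280 + 0.021744 + 0.131980 = 0.190751
Σp_1ᵢ² = 0.0221² + 0.3097² + 0.2611² + 0.0531² + 0.0885² + 0.2655² = 0.000488 + 0.095914 + 0.068173 + 0.002820 + 0.007832 + 0.070490 = 0.245717
Σp_2ᵢ² = 0.0229² + 0.0800² + 0.0171² + 0.1371² + 0.2457² + 0.4971² = 0.000524 + 0.006400 + 0.000292 + 0.018796 + 0.060368 + 0.247108 = 0.333488
O = 0.190751 / √(0.245717 × 0.333488) = 0.190751 / 0.2862580 = 0.6664

0.67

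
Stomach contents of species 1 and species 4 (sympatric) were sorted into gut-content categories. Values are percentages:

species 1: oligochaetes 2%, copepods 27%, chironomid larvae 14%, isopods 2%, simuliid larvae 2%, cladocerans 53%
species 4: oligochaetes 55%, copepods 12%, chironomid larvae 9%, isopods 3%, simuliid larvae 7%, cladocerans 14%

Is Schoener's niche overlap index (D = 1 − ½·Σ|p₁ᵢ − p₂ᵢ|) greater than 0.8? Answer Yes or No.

No

Convert percentages to proportions (divide by 100).
Σ|p₁ᵢ − p₂ᵢ| = 0.53 + 0.15 + 0.05 + 0.01 + 0.05 + 0.39 = 1.18
D = 1 − ½ × 1.18 = 1 − 0.590 = 0.4100
D = 0.4100 < 0.8 → No.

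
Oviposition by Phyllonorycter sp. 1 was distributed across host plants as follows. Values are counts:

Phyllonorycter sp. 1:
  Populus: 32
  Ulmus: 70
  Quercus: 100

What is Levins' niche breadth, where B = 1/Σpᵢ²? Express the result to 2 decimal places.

2.56

Proportions for Phyllonorycter sp. 1 (n=202): 32/202=0.1584, 70/202=0.3465, 100/202=0.4950
Σpᵢ² = 0.1584² + 0.3465² + 0.4950² = 0.025091 + 0.120062 + 0.245025 = 0.390178
B = 1 / 0.390178 = 2.5629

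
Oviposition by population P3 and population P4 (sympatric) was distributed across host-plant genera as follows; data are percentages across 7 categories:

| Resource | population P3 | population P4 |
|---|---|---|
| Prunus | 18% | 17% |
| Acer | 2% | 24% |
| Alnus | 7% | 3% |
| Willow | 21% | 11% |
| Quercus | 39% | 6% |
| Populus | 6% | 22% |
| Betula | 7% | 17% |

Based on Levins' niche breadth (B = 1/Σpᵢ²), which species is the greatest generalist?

Convert percentages to proportions (divide by 100).
Σp_P3ᵢ² = 0.18² + 0.02² + 0.07² + 0.21² + 0.39² + 0.06² + 0.07² = 0.0324 + 0.0004 + 0.0049 + 0.0441 + 0.1521 + 0.0036 + 0.0049 = 0.2424
B_P3 = 1 / 0.2424 = 4.1254
Σp_P4ᵢ² = 0.17² + 0.24² + 0.03² + 0.11² + 0.06² + 0.22² + 0.17² = 0.0289 + 0.0576 + 0.0009 + 0.0121 + 0.0036 + 0.0484 + 0.0289 = 0.1804
B_P4 = 1 / 0.1804 = 5.5432
Highest B → broadest niche (most generalist): population P4 (B = 5.54).

population P4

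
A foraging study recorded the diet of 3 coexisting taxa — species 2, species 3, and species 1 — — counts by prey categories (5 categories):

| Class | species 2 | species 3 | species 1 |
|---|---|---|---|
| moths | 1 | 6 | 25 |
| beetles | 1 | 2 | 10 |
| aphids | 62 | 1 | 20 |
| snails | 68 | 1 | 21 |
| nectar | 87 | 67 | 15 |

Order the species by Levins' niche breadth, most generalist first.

species 1 > species 2 > species 3

Proportions for species 2 (n=219): 1/219=0.0046, 1/219=0.0046, 62/219=0.2831, 68/219=0.3105, 87/219=0.3973
Proportions for species 3 (n=77): 6/77=0.0779, 2/77=0.0260, 1/77=0.0130, 1/77=0.0130, 67/77=0.8701
Proportions for species 1 (n=91): 25/91=0.2747, 10/91=0.1099, 20/91=0.2198, 21/91=0.2308, 15/91=0.1648
Σp_2ᵢ² = 0.0046² + 0.0046² + 0.2831² + 0.3105² + 0.3973² = 0.000021 + 0.000021 + 0.080146 + 0.096410 + 0.157847 = 0.334445
B_2 = 1 / 0.334445 = 2.9900
Σp_3ᵢ² = 0.0779² + 0.0260² + 0.0130² + 0.0130² + 0.8701² = 0.006068 + 0.000676 + 0.000169 + 0.000169 + 0.757074 = 0.764156
B_3 = 1 / 0.764156 = 1.3086
Σp_1ᵢ² = 0.2747² + 0.1099² + 0.2198² + 0.2308² + 0.1648² = 0.075460 + 0.012078 + 0.048312 + 0.053269 + 0.027159 = 0.216278
B_1 = 1 / 0.216278 = 4.6237
Ranking by B (broadest → narrowest): species 1 (4.62) > species 2 (2.99) > species 3 (1.31)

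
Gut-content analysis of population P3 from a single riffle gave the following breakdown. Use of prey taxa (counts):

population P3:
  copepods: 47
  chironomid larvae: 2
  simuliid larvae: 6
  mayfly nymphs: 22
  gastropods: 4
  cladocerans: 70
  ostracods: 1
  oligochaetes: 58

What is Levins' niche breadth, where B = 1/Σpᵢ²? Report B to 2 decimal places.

4.00

Proportions for population P3 (n=210): 47/210=0.2238, 2/210=0.0095, 6/210=0.0286, 22/210=0.1048, 4/210=0.0190, 70/210=0.3333, 1/210=0.0048, 58/210=0.2762
Σpᵢ² = 0.2238² + 0.0095² + 0.0286² + 0.1048² + 0.0190² + 0.3333² + 0.0048² + 0.2762² = 0.050086 + 0.000090 + 0.000818 + 0.010983 + 0.000361 + 0.111089 + 0.000023 + 0.076286 = 0.249736
B = 1 / 0.249736 = 4.0042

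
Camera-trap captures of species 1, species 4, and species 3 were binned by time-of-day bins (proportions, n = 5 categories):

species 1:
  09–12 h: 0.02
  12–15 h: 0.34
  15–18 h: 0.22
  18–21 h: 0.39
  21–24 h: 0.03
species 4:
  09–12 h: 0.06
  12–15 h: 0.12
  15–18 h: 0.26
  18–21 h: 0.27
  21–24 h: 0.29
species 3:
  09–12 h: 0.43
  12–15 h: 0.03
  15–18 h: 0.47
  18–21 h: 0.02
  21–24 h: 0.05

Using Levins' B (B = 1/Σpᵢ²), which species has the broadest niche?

Σp_1ᵢ² = 0.02² + 0.34² + 0.22² + 0.39² + 0.03² = 0.0004 + 0.1156 + 0.0484 + 0.1521 + 0.0009 = 0.3174
B_1 = 1 / 0.3174 = 3.1506
Σp_4ᵢ² = 0.06² + 0.12² + 0.26² + 0.27² + 0.29² = 0.0036 + 0.0144 + 0.0676 + 0.0729 + 0.0841 = 0.2426
B_4 = 1 / 0.2426 = 4.1220
Σp_3ᵢ² = 0.43² + 0.03² + 0.47² + 0.02² + 0.05² = 0.1849 + 0.0009 + 0.2209 + 0.0004 + 0.0025 = 0.4096
B_3 = 1 / 0.4096 = 2.4414
Highest B → broadest niche (most generalist): species 4 (B = 4.12).

species 4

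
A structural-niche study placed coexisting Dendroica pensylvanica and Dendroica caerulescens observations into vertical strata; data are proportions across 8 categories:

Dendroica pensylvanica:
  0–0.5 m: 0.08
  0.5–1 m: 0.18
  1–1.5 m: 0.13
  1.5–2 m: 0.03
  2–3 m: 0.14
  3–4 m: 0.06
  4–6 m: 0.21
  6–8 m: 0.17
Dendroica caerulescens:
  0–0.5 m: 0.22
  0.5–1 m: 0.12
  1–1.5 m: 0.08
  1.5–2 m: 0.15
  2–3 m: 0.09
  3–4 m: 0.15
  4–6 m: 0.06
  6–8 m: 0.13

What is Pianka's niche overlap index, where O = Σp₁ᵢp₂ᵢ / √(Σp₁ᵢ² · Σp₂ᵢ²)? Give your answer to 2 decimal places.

0.75

Σ p₁ᵢp₂ᵢ = 0.0176 + 0.0216 + 0.0104 + 0.0045 + 0.0126 + 0.0090 + 0.0126 + 0.0221 = 0.1104
Σp_1ᵢ² = 0.08² + 0.18² + 0.13² + 0.03² + 0.14² + 0.06² + 0.21² + 0.17² = 0.0064 + 0.0324 + 0.0169 + 0.0009 + 0.0196 + 0.0036 + 0.0441 + 0.0289 = 0.1528
Σp_2ᵢ² = 0.22² + 0.12² + 0.08² + 0.15² + 0.09² + 0.15² + 0.06² + 0.13² = 0.0484 + 0.0144 + 0.0064 + 0.0225 + 0.0081 + 0.0225 + 0.0036 + 0.0169 = 0.1428
O = 0.1104 / √(0.1528 × 0.1428) = 0.1104 / 0.14772 = 0.7474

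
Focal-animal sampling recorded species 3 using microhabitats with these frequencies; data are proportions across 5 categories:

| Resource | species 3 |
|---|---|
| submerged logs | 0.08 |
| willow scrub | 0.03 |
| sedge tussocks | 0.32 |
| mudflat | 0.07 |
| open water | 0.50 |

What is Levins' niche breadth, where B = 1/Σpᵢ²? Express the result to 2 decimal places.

2.74

Σpᵢ² = 0.08² + 0.03² + 0.32² + 0.07² + 0.50² = 0.0064 + 0.0009 + 0.1024 + 0.0049 + 0.2500 = 0.3646
B = 1 / 0.3646 = 2.7427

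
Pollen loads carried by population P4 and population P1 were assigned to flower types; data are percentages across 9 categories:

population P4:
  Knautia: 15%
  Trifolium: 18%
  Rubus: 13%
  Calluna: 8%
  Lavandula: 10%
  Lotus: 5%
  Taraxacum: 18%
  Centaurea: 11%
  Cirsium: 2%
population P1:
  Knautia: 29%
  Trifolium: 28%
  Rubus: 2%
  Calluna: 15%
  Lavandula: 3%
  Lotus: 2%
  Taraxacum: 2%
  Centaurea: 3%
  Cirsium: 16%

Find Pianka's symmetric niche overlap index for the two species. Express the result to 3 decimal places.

0.720

Convert percentages to proportions (divide by 100).
Σ p₁ᵢp₂ᵢ = 0.0435 + 0.0504 + 0.0026 + 0.0120 + 0.0030 + 0.0010 + 0.0036 + 0.0033 + 0.0032 = 0.1226
Σp_1ᵢ² = 0.15² + 0.18² + 0.13² + 0.08² + 0.10² + 0.05² + 0.18² + 0.11² + 0.02² = 0.0225 + 0.0324 + 0.0169 + 0.0064 + 0.0100 + 0.0025 + 0.0324 + 0.0121 + 0.0004 = 0.1356
Σp_2ᵢ² = 0.29² + 0.28² + 0.02² + 0.15² + 0.03² + 0.02² + 0.02² + 0.03² + 0.16² = 0.0841 + 0.0784 + 0.0004 + 0.0225 + 0.0009 + 0.0004 + 0.0004 + 0.0009 + 0.0256 = 0.2136
O = 0.1226 / √(0.1356 × 0.2136) = 0.1226 / 0.170189 = 0.72038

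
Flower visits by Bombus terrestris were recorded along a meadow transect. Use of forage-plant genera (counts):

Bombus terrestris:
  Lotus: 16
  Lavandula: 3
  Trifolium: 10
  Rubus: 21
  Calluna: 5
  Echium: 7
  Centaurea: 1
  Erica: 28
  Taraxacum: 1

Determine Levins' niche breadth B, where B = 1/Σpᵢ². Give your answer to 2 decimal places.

5.08

Proportions for Bombus terrestris (n=92): 16/92=0.1739, 3/92=0.0326, 10/92=0.1087, 21/92=0.2283, 5/92=0.0543, 7/92=0.0761, 1/92=0.0109, 28/92=0.3043, 1/92=0.0109
Σpᵢ² = 0.1739² + 0.0326² + 0.1087² + 0.2283² + 0.0543² + 0.0761² + 0.0109² + 0.3043² + 0.0109² = 0.030241 + 0.001063 + 0.011816 + 0.052121 + 0.002948 + 0.005791 + 0.000119 + 0.092598 + 0.000119 = 0.196816
B = 1 / 0.196816 = 5.0809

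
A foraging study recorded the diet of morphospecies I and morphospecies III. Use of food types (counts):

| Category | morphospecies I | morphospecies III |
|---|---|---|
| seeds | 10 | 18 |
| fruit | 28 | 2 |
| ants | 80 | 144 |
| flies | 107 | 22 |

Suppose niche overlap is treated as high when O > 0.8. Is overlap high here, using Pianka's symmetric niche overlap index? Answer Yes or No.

No

Proportions for morphospecies I (n=225): 10/225=0.0444, 28/225=0.1244, 80/225=0.3556, 107/225=0.4756
Proportions for morphospecies III (n=186): 18/186=0.0968, 2/186=0.0108, 144/186=0.7742, 22/186=0.1183
Σ p₁ᵢp₂ᵢ = 0.004298 + 0.001344 + 0.275306 + 0.056263 = 0.337211
Σp_1ᵢ² = 0.0444² + 0.1244² + 0.3556² + 0.4756² = 0.001971 + 0.015475 + 0.126451 + 0.226195 = 0.370092
Σp_2ᵢ² = 0.0968² + 0.0108² + 0.7742² + 0.1183² = 0.009370 + 0.000117 + 0.599386 + 0.013995 = 0.622868
O = 0.337211 / √(0.370092 × 0.622868) = 0.337211 / 0.4801234 = 0.7023
O = 0.7023 < 0.8 → No.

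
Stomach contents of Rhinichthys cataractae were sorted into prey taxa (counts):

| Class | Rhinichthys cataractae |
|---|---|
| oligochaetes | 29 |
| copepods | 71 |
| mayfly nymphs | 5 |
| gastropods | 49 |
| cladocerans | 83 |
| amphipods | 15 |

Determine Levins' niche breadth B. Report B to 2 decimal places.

Proportions for Rhinichthys cataractae (n=252): 29/252=0.1151, 71/252=0.2817, 5/252=0.0198, 49/252=0.1944, 83/252=0.3294, 15/252=0.0595
Σpᵢ² = 0.1151² + 0.2817² + 0.0198² + 0.1944² + 0.3294² + 0.0595² = 0.013248 + 0.079355 + 0.000392 + 0.037791 + 0.108504 + 0.003540 = 0.242830
B = 1 / 0.242830 = 4.1181

4.12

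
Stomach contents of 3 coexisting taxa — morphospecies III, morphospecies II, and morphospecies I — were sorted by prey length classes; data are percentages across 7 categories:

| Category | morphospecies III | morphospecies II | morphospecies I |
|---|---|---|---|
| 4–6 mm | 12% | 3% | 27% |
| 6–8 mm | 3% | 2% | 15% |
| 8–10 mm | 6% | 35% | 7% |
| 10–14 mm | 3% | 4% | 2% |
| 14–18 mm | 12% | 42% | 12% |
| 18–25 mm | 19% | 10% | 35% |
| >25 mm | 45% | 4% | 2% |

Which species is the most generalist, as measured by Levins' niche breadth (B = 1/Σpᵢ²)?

morphospecies I

Convert percentages to proportions (divide by 100).
Σp_IIIᵢ² = 0.12² + 0.03² + 0.06² + 0.03² + 0.12² + 0.19² + 0.45² = 0.0144 + 0.0009 + 0.0036 + 0.0009 + 0.0144 + 0.0361 + 0.2025 = 0.2728
B_III = 1 / 0.2728 = 3.6657
Σp_IIᵢ² = 0.03² + 0.02² + 0.35² + 0.04² + 0.42² + 0.10² + 0.04² = 0.0009 + 0.0004 + 0.1225 + 0.0016 + 0.1764 + 0.0100 + 0.0016 = 0.3134
B_II = 1 / 0.3134 = 3.1908
Σp_Iᵢ² = 0.27² + 0.15² + 0.07² + 0.02² + 0.12² + 0.35² + 0.02² = 0.0729 + 0.0225 + 0.0049 + 0.0004 + 0.0144 + 0.1225 + 0.0004 = 0.2380
B_I = 1 / 0.2380 = 4.2017
Highest B → broadest niche (most generalist): morphospecies I (B = 4.20).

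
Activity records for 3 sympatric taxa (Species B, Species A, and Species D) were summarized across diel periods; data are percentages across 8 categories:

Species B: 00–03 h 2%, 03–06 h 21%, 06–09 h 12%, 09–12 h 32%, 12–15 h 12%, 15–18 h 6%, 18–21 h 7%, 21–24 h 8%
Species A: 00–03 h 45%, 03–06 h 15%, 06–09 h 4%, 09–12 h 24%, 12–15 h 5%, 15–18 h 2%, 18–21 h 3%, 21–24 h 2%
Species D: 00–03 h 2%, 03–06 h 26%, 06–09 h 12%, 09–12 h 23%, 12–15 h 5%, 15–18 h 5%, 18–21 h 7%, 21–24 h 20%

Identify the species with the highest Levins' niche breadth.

Convert percentages to proportions (divide by 100).
Σp_Bᵢ² = 0.02² + 0.21² + 0.12² + 0.32² + 0.12² + 0.06² + 0.07² + 0.08² = 0.0004 + 0.0441 + 0.0144 + 0.1024 + 0.0144 + 0.0036 + 0.0049 + 0.0064 = 0.1906
B_B = 1 / 0.1906 = 5.2466
Σp_Aᵢ² = 0.45² + 0.15² + 0.04² + 0.24² + 0.05² + 0.02² + 0.03² + 0.02² = 0.2025 + 0.0225 + 0.0016 + 0.0576 + 0.0025 + 0.0004 + 0.0009 + 0.0004 = 0.2884
B_A = 1 / 0.2884 = 3.4674
Σp_Dᵢ² = 0.02² + 0.26² + 0.12² + 0.23² + 0.05² + 0.05² + 0.07² + 0.20² = 0.0004 + 0.0676 + 0.0144 + 0.0529 + 0.0025 + 0.0025 + 0.0049 + 0.0400 = 0.1852
B_D = 1 / 0.1852 = 5.3996
Highest B → broadest niche (most generalist): Species D (B = 5.40).

Species D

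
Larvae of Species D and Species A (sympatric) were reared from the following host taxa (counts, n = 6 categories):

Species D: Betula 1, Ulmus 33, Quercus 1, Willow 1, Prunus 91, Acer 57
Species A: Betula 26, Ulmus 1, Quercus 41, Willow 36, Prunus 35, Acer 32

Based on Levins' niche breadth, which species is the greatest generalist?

Proportions for Species D (n=184): 1/184=0.0054, 33/184=0.1793, 1/184=0.0054, 1/184=0.0054, 91/184=0.4946, 57/184=0.3098
Proportions for Species A (n=171): 26/171=0.1520, 1/171=0.0058, 41/171=0.2398, 36/171=0.2105, 35/171=0.2047, 32/171=0.1871
Σp_Dᵢ² = 0.0054² + 0.1793² + 0.0054² + 0.0054² + 0.4946² + 0.3098² = 0.000029 + 0.032148 + 0.000029 + 0.000029 + 0.244629 + 0.095976 = 0.372840
B_D = 1 / 0.372840 = 2.6821
Σp_Aᵢ² = 0.1520² + 0.0058² + 0.2398² + 0.2105² + 0.2047² + 0.1871² = 0.023104 + 0.000034 + 0.057504 + 0.044310 + 0.041902 + 0.035006 = 0.201860
B_A = 1 / 0.201860 = 4.9539
Highest B → broadest niche (most generalist): Species A (B = 4.95).

Species A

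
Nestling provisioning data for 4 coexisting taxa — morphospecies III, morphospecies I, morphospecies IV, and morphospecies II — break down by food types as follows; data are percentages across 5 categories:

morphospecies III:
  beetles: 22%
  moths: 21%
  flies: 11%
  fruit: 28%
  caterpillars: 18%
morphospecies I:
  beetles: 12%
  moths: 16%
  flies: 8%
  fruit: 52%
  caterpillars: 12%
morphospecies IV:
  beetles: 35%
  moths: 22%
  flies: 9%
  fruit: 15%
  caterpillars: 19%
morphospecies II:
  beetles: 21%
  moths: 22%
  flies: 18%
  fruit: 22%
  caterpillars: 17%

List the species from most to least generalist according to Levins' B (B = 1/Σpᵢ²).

morphospecies II > morphospecies III > morphospecies IV > morphospecies I

Convert percentages to proportions (divide by 100).
Σp_IIIᵢ² = 0.22² + 0.21² + 0.11² + 0.28² + 0.18² = 0.0484 + 0.0441 + 0.0121 + 0.0784 + 0.0324 = 0.2154
B_III = 1 / 0.2154 = 4.6425
Σp_Iᵢ² = 0.12² + 0.16² + 0.08² + 0.52² + 0.12² = 0.0144 + 0.0256 + 0.0064 + 0.2704 + 0.0144 = 0.3312
B_I = 1 / 0.3312 = 3.0193
Σp_IVᵢ² = 0.35² + 0.22² + 0.09² + 0.15² + 0.19² = 0.1225 + 0.0484 + 0.0081 + 0.0225 + 0.0361 = 0.2376
B_IV = 1 / 0.2376 = 4.2088
Σp_IIᵢ² = 0.21² + 0.22² + 0.18² + 0.22² + 0.17² = 0.0441 + 0.0484 + 0.0324 + 0.0484 + 0.0289 = 0.2022
B_II = 1 / 0.2022 = 4.9456
Ranking by B (broadest → narrowest): morphospecies II (4.95) > morphospecies III (4.64) > morphospecies IV (4.21) > morphospecies I (3.02)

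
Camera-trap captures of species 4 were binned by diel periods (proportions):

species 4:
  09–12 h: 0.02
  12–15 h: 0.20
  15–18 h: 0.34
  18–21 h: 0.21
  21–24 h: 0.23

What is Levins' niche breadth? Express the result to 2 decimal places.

Σpᵢ² = 0.02² + 0.20² + 0.34² + 0.21² + 0.23² = 0.0004 + 0.0400 + 0.1156 + 0.0441 + 0.0529 = 0.2530
B = 1 / 0.2530 = 3.9526

3.95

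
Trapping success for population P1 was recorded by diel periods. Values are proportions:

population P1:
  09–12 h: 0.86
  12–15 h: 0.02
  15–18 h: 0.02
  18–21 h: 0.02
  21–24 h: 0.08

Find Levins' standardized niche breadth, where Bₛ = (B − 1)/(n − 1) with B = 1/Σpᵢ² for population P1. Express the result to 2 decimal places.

0.08

Σpᵢ² = 0.86² + 0.02² + 0.02² + 0.02² + 0.08² = 0.7396 + 0.0004 + 0.0004 + 0.0004 + 0.0064 = 0.7472
B = 1 / 0.7472 = 1.3383
Bₛ = (B − 1)/(n − 1) = (1.3383 − 1)/(5 − 1) = 0.3383/4 = 0.0846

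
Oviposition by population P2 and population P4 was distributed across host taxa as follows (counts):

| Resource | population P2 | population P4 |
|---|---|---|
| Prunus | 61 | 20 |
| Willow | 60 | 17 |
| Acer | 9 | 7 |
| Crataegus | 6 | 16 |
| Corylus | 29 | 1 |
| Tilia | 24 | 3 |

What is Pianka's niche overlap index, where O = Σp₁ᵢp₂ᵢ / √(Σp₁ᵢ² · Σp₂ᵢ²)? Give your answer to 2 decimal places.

0.84

Proportions for population P2 (n=189): 61/189=0.3228, 60/189=0.3175, 9/189=0.0476, 6/189=0.0317, 29/189=0.1534, 24/189=0.1270
Proportions for population P4 (n=64): 20/64=0.3125, 17/64=0.2656, 7/64=0.1094, 16/64=0.2500, 1/64=0.0156, 3/64=0.0469
Σ p₁ᵢp₂ᵢ = 0.100875 + 0.084328 + 0.005207 + 0.007925 + 0.002393 + 0.005956 = 0.206684
Σp_1ᵢ² = 0.3228² + 0.3175² + 0.0476² + 0.0317² + 0.1534² + 0.1270² = 0.104200 + 0.100806 + 0.002266 + 0.001005 + 0.023532 + 0.016129 = 0.247938
Σp_2ᵢ² = 0.3125² + 0.2656² + 0.1094² + 0.2500² + 0.0156² + 0.0469² = 0.097656 + 0.070543 + 0.011968 + 0.062500 + 0.000243 + 0.002200 = 0.245110
O = 0.206684 / √(0.247938 × 0.245110) = 0.206684 / 0.2465199 = 0.8384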